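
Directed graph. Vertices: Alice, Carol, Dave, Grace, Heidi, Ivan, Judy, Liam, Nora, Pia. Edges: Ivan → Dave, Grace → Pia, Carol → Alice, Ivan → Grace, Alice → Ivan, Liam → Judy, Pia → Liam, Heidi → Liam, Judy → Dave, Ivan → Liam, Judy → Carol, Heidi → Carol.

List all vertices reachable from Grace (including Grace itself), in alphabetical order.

Start at Grace.
Its neighbours: Pia.
Then their neighbours: Liam.
Then next layer: Judy.
Then next layer: Carol, Dave.
Then next layer: Alice.
Then next layer: Ivan.
Nothing further is reachable.

Alice, Carol, Dave, Grace, Ivan, Judy, Liam, Pia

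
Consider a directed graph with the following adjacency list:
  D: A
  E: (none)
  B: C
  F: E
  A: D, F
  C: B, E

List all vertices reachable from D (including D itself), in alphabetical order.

A, D, E, F

Start at D.
Its neighbours: A.
Then their neighbours: F.
Then next layer: E.
Nothing further is reachable.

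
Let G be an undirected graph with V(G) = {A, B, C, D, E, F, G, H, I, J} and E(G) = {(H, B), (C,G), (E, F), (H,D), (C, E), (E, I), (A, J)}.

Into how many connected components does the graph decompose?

3

From A: component {A, J}.
From B: component {B, D, H}.
From C: component {C, E, F, G, I}.
That's 3 components.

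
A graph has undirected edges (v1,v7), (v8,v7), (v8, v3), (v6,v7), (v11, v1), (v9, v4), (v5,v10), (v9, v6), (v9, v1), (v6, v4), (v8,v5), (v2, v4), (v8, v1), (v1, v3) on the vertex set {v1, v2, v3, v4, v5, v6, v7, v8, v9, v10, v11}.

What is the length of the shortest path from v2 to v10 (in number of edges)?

Distance 0: v2.
Distance 1: v4.
Distance 2: v6, v9.
Distance 3: v1, v7.
Distance 4: v3, v8, v11.
Distance 5: v5.
Distance 6: v10 — contains v10.

6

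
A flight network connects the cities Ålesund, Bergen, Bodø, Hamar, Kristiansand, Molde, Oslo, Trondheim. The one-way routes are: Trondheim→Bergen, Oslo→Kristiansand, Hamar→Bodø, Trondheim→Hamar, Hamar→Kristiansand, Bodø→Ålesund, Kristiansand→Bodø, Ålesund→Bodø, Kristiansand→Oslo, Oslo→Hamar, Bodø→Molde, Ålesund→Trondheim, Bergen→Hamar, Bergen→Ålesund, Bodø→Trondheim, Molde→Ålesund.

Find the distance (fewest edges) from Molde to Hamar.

Distance 0: Molde.
Distance 1: Ålesund.
Distance 2: Bodø, Trondheim.
Distance 3: Bergen, Hamar — contains Hamar.

3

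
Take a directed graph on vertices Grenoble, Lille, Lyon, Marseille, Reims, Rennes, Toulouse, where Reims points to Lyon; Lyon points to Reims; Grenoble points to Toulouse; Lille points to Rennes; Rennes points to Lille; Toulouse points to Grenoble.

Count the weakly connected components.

From Grenoble: component {Grenoble, Toulouse}.
From Lille: component {Lille, Rennes}.
From Lyon: component {Lyon, Reims}.
From Marseille: component {Marseille}.
That's 4 components.

4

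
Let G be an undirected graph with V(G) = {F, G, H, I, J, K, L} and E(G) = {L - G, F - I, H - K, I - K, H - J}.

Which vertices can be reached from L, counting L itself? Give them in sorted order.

Start at L.
Its neighbours: G.
Nothing further is reachable.

G, L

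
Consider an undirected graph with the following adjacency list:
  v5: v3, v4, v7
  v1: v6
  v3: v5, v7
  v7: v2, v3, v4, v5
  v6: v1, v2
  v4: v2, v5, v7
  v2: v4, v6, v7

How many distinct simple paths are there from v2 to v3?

7

v2–v4–v5–v3
v2–v4–v5–v7–v3
v2–v4–v7–v3
v2–v4–v7–v5–v3
v2–v7–v3
v2–v7–v4–v5–v3
v2–v7–v5–v3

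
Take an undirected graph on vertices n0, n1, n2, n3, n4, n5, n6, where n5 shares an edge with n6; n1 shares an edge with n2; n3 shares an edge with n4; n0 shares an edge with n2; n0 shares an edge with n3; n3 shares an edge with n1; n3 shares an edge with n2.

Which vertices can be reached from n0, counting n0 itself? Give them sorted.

Start at n0.
Its neighbours: n2, n3.
Then their neighbours: n1, n4.
Nothing further is reachable.

n0, n1, n2, n3, n4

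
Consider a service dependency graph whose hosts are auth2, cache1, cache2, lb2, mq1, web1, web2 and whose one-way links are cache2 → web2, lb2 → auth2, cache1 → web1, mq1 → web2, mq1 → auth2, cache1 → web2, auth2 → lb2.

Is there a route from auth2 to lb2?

Yes

Explore from auth2.
Distance 1: reach lb2.
Found lb2.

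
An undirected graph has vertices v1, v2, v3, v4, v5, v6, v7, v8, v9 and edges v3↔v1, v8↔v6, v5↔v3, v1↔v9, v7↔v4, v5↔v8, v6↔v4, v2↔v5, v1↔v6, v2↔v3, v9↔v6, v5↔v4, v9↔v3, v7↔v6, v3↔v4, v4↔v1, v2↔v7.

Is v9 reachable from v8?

Yes

Explore from v8.
Distance 1: reach v5, v6.
Distance 2: reach v1, v2, v3, v4, v7, v9.
Found v9.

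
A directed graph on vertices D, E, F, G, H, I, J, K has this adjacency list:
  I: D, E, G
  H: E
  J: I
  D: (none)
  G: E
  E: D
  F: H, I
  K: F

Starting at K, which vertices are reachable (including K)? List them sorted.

D, E, F, G, H, I, K

Start at K.
Its neighbours: F.
Then their neighbours: H, I.
Then next layer: D, E, G.
Nothing further is reachable.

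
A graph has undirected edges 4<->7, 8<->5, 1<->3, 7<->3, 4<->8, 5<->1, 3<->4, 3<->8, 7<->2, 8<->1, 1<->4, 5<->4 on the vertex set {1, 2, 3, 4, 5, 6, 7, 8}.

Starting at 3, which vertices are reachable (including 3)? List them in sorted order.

1, 2, 3, 4, 5, 7, 8

Start at 3.
Its neighbours: 1, 4, 7, 8.
Then their neighbours: 2, 5.
Nothing further is reachable.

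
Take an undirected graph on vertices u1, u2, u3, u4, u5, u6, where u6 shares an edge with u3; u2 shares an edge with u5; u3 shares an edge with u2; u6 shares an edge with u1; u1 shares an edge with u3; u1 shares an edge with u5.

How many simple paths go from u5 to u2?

u5–u1–u3–u2
u5–u1–u6–u3–u2
u5–u2

3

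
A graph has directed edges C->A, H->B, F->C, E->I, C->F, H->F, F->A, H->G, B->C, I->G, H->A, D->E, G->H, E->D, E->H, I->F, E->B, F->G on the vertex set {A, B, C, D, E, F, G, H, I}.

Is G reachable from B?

Explore from B.
Distance 1: reach C.
Distance 2: reach A, F.
Distance 3: reach G.
Found G.

Yes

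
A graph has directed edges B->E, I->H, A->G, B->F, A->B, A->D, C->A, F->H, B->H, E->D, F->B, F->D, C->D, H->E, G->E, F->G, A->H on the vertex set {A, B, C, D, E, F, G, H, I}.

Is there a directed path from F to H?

Explore from F.
Distance 1: reach B, D, G, H.
Found H.

Yes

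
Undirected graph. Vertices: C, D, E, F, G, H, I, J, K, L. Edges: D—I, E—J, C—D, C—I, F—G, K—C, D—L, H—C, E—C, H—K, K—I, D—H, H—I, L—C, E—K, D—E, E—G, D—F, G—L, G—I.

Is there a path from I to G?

Yes

Explore from I.
Distance 1: reach C, D, G, H, K.
Found G.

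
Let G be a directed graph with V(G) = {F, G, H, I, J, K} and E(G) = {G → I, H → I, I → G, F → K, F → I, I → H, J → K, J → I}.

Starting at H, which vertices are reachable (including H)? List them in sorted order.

Start at H.
Its neighbours: I.
Then their neighbours: G.
Nothing further is reachable.

G, H, I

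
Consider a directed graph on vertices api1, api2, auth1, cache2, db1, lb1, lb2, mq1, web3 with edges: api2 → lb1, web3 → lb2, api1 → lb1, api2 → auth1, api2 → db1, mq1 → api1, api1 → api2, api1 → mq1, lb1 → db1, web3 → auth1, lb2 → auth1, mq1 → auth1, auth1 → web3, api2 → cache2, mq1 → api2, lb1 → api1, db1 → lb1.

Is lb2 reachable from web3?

Explore from web3.
Distance 1: reach auth1, lb2.
Found lb2.

Yes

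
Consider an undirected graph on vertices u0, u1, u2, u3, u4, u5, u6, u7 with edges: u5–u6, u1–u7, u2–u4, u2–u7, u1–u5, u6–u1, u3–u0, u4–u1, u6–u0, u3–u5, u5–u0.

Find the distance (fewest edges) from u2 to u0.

4

Distance 0: u2.
Distance 1: u4, u7.
Distance 2: u1.
Distance 3: u5, u6.
Distance 4: u0, u3 — contains u0.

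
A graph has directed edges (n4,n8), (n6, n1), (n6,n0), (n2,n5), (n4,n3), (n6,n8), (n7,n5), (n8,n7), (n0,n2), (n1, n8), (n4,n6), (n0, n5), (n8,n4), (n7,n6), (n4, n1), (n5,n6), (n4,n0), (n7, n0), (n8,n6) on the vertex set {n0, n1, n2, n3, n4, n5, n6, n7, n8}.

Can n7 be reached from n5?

Explore from n5.
Distance 1: reach n6.
Distance 2: reach n0, n1, n8.
Distance 3: reach n2, n4, n7.
Found n7.

Yes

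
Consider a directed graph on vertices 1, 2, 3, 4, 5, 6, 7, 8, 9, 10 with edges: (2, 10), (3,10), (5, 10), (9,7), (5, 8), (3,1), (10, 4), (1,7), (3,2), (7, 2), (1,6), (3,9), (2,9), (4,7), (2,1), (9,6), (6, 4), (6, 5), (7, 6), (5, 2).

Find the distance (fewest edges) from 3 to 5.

3

Distance 0: 3.
Distance 1: 1, 2, 9, 10.
Distance 2: 4, 6, 7.
Distance 3: 5 — contains 5.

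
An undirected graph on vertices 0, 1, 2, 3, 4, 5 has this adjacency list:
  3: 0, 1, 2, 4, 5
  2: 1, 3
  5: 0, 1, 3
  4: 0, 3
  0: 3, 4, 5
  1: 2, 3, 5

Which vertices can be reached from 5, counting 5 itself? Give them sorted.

0, 1, 2, 3, 4, 5

Start at 5.
Its neighbours: 0, 1, 3.
Then their neighbours: 2, 4.
Every vertex is now reached.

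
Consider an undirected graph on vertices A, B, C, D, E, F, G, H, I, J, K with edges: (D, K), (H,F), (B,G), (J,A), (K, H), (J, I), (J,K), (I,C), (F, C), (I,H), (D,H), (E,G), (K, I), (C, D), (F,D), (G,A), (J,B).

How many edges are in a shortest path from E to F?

6

Distance 0: E.
Distance 1: G.
Distance 2: A, B.
Distance 3: J.
Distance 4: I, K.
Distance 5: C, D, H.
Distance 6: F — contains F.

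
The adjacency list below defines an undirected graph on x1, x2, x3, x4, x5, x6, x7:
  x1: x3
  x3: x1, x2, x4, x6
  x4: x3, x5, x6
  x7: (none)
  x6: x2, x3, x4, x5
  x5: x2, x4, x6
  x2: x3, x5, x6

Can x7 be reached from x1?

Explore from x1.
Distance 1: reach x3.
Distance 2: reach x2, x4, x6.
Distance 3: reach x5.
The search is exhausted without reaching x7; it lies in a different component.

No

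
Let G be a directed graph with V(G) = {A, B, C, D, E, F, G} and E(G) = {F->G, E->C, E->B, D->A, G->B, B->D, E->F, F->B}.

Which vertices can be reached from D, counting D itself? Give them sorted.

Start at D.
Its neighbours: A.
Nothing further is reachable.

A, D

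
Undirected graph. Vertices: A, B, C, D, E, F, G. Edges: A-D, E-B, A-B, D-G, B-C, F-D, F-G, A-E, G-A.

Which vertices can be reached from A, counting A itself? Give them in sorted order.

Start at A.
Its neighbours: B, D, E, G.
Then their neighbours: C, F.
Every vertex is now reached.

A, B, C, D, E, F, G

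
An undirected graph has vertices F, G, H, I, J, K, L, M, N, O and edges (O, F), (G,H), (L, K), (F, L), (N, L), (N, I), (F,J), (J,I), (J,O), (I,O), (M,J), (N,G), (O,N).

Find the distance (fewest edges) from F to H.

4

Distance 0: F.
Distance 1: J, L, O.
Distance 2: I, K, M, N.
Distance 3: G.
Distance 4: H — contains H.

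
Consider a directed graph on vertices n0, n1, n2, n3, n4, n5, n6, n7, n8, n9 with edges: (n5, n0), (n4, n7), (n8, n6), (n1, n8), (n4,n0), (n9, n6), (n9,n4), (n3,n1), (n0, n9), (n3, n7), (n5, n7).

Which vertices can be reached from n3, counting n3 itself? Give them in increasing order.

Start at n3.
Its neighbours: n1, n7.
Then their neighbours: n8.
Then next layer: n6.
Nothing further is reachable.

n1, n3, n6, n7, n8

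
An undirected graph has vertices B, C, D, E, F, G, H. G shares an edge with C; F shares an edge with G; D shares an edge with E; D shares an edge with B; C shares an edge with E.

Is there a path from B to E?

Yes

Explore from B.
Distance 1: reach D.
Distance 2: reach E.
Found E.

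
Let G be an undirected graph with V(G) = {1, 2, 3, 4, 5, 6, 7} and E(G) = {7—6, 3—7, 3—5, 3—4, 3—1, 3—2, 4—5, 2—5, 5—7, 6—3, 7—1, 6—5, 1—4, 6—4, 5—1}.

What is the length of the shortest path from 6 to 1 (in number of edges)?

2

Distance 0: 6.
Distance 1: 3, 4, 5, 7.
Distance 2: 1, 2 — contains 1.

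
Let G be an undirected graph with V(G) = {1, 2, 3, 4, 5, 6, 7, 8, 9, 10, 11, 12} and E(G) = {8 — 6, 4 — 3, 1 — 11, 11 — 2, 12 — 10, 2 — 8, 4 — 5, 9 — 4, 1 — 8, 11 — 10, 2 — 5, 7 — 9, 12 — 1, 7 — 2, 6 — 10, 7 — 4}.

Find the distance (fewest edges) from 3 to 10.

5

Distance 0: 3.
Distance 1: 4.
Distance 2: 5, 7, 9.
Distance 3: 2.
Distance 4: 8, 11.
Distance 5: 1, 6, 10 — contains 10.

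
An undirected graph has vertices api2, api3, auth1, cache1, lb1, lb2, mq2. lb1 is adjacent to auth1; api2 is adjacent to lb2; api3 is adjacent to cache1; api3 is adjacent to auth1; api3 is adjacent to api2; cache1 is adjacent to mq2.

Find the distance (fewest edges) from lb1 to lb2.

4

Distance 0: lb1.
Distance 1: auth1.
Distance 2: api3.
Distance 3: api2, cache1.
Distance 4: lb2, mq2 — contains lb2.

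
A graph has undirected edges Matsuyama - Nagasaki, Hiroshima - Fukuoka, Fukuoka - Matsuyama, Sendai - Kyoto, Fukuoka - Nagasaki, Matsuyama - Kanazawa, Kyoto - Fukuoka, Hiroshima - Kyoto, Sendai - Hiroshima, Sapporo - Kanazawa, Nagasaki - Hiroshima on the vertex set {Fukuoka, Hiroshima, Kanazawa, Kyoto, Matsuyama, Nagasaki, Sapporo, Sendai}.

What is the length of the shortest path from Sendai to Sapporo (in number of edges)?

5

Distance 0: Sendai.
Distance 1: Hiroshima, Kyoto.
Distance 2: Fukuoka, Nagasaki.
Distance 3: Matsuyama.
Distance 4: Kanazawa.
Distance 5: Sapporo — contains Sapporo.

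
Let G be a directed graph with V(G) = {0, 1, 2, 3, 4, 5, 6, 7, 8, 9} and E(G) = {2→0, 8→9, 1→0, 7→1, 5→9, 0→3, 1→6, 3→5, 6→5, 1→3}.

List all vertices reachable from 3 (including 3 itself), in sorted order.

3, 5, 9

Start at 3.
Its neighbours: 5.
Then their neighbours: 9.
Nothing further is reachable.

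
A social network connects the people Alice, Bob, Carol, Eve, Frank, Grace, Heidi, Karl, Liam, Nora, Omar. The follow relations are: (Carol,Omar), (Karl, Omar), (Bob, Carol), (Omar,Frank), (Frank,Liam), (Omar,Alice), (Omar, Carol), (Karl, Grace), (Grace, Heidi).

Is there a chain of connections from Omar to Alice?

Explore from Omar.
Distance 1: reach Alice, Carol, Frank.
Found Alice.

Yes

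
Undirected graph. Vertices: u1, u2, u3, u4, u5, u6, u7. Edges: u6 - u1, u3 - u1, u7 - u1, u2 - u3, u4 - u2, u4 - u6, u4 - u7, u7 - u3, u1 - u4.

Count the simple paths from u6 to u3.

u6–u1–u3
u6–u1–u4–u2–u3
u6–u1–u4–u7–u3
u6–u1–u7–u3
u6–u1–u7–u4–u2–u3
u6–u4–u1–u3
u6–u4–u1–u7–u3
u6–u4–u2–u3
u6–u4–u7–u1–u3
u6–u4–u7–u3

10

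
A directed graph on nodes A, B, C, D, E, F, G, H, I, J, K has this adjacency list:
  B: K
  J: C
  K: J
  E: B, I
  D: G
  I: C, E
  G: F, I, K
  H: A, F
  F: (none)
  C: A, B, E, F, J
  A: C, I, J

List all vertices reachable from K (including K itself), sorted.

A, B, C, E, F, I, J, K

Start at K.
Its neighbours: J.
Then their neighbours: C.
Then next layer: A, B, E, F.
Then next layer: I.
Nothing further is reachable.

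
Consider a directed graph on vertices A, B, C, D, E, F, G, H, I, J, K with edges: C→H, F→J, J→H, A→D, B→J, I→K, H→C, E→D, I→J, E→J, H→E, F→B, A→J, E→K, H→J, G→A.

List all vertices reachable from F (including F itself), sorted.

B, C, D, E, F, H, J, K

Start at F.
Its neighbours: B, J.
Then their neighbours: H.
Then next layer: C, E.
Then next layer: D, K.
Nothing further is reachable.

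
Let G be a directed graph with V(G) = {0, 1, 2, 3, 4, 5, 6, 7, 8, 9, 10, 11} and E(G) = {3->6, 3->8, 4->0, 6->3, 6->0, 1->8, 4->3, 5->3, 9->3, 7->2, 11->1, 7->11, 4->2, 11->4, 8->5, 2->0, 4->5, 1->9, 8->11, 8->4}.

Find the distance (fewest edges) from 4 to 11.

3

Distance 0: 4.
Distance 1: 0, 2, 3, 5.
Distance 2: 6, 8.
Distance 3: 11 — contains 11.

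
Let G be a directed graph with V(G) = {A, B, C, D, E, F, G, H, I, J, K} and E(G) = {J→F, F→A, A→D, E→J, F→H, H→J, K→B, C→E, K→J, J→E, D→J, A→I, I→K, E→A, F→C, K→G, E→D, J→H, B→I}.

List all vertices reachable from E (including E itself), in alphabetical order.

A, B, C, D, E, F, G, H, I, J, K

Start at E.
Its neighbours: A, D, J.
Then their neighbours: F, H, I.
Then next layer: C, K.
Then next layer: B, G.
Every vertex is now reached.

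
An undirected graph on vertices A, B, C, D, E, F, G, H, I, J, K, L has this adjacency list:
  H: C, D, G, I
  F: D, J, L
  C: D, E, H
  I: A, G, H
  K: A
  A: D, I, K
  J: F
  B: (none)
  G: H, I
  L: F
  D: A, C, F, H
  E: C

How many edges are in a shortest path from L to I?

Distance 0: L.
Distance 1: F.
Distance 2: D, J.
Distance 3: A, C, H.
Distance 4: E, G, I, K — contains I.

4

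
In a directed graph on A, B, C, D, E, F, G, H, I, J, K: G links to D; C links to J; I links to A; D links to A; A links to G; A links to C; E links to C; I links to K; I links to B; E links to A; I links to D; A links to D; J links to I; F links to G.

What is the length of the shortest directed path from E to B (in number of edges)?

Distance 0: E.
Distance 1: A, C.
Distance 2: D, G, J.
Distance 3: I.
Distance 4: B, K — contains B.

4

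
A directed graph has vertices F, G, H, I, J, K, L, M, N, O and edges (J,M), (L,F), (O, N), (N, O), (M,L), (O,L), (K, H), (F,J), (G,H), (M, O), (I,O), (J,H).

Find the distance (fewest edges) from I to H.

Distance 0: I.
Distance 1: O.
Distance 2: L, N.
Distance 3: F.
Distance 4: J.
Distance 5: H, M — contains H.

5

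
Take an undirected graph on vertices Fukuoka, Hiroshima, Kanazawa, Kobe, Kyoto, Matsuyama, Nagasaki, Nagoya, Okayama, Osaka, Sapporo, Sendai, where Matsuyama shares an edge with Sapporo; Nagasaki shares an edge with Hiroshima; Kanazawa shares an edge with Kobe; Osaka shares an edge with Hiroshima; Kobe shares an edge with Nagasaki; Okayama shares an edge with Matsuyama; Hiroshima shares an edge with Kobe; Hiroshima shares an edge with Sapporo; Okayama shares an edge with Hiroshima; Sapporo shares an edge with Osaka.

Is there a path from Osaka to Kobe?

Yes

Explore from Osaka.
Distance 1: reach Hiroshima, Sapporo.
Distance 2: reach Kobe, Matsuyama, Nagasaki, Okayama.
Found Kobe.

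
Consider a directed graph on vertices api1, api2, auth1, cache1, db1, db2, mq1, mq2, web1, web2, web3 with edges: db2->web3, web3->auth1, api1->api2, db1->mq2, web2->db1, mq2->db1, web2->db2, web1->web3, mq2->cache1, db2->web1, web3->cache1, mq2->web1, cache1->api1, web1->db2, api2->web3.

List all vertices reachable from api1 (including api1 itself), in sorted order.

api1, api2, auth1, cache1, web3

Start at api1.
Its neighbours: api2.
Then their neighbours: web3.
Then next layer: auth1, cache1.
Nothing further is reachable.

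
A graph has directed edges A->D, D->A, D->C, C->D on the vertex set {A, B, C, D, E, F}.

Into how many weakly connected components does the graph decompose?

4

From A: component {A, C, D}.
From B: component {B}.
From E: component {E}.
From F: component {F}.
That's 4 components.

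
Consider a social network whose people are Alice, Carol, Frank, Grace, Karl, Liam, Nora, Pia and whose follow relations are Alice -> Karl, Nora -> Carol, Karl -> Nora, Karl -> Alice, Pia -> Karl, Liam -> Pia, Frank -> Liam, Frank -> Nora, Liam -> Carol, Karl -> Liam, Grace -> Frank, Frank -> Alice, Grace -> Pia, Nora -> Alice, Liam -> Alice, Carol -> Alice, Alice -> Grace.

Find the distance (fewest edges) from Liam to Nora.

Distance 0: Liam.
Distance 1: Alice, Carol, Pia.
Distance 2: Grace, Karl.
Distance 3: Frank, Nora — contains Nora.

3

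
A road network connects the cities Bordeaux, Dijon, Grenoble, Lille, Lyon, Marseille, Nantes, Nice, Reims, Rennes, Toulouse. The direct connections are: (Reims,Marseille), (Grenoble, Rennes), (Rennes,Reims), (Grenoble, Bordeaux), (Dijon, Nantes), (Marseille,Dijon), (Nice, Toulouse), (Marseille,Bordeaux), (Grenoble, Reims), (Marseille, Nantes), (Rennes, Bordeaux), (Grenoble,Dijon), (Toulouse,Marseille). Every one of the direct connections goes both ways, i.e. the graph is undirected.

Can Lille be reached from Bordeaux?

No

Explore from Bordeaux.
Distance 1: reach Grenoble, Marseille, Rennes.
Distance 2: reach Dijon, Nantes, Reims, Toulouse.
Distance 3: reach Nice.
The search is exhausted without reaching Lille; it lies in a different component.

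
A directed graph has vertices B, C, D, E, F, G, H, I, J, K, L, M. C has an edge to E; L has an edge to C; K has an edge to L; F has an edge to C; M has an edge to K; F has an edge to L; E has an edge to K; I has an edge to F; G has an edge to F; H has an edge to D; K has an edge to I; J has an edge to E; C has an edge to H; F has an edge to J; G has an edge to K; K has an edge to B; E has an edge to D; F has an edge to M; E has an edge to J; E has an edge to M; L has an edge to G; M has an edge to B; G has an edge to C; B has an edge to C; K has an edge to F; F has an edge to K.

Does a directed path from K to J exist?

Yes

Explore from K.
Distance 1: reach B, F, I, L.
Distance 2: reach C, G, J, M.
Found J.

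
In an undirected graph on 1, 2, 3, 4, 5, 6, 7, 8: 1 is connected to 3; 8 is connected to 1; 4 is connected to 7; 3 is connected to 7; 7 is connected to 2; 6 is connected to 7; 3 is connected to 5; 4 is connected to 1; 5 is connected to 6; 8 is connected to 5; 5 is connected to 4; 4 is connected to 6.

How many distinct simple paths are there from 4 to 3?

12

4–1–3
4–1–8–5–3
4–1–8–5–6–7–3
4–5–3
4–5–6–7–3
4–5–8–1–3
4–6–5–3
4–6–5–8–1–3
4–6–7–3
4–7–3
4–7–6–5–3
4–7–6–5–8–1–3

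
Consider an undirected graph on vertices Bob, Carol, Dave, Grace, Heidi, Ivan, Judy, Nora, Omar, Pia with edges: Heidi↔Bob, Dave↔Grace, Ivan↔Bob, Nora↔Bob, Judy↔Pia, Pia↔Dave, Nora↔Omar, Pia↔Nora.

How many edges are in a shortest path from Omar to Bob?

2

Distance 0: Omar.
Distance 1: Nora.
Distance 2: Bob, Pia — contains Bob.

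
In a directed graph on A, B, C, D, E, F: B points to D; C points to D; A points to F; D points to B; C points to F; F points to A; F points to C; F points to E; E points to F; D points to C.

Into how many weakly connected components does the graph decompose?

1

From A: component {A, B, C, D, E, F}.
That's 1 component.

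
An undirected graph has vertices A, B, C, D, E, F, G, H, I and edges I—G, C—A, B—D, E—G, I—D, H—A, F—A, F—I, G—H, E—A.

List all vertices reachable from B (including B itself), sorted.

Start at B.
Its neighbours: D.
Then their neighbours: I.
Then next layer: F, G.
Then next layer: A, E, H.
Then next layer: C.
Every vertex is now reached.

A, B, C, D, E, F, G, H, I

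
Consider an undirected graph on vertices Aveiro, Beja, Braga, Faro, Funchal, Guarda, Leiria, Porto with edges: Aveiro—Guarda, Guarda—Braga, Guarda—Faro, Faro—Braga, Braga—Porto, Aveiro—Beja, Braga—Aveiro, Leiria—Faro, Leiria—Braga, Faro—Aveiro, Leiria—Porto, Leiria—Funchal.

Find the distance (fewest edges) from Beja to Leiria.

3

Distance 0: Beja.
Distance 1: Aveiro.
Distance 2: Braga, Faro, Guarda.
Distance 3: Leiria, Porto — contains Leiria.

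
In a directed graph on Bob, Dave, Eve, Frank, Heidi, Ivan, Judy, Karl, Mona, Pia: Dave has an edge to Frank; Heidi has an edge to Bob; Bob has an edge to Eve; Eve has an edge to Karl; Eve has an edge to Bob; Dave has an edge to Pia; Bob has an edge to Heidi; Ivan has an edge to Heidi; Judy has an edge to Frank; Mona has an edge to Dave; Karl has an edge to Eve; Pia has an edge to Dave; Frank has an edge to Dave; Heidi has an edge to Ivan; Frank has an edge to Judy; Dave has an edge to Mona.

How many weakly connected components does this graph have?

2

From Bob: component {Bob, Eve, Heidi, Ivan, Karl}.
From Dave: component {Dave, Frank, Judy, Mona, Pia}.
That's 2 components.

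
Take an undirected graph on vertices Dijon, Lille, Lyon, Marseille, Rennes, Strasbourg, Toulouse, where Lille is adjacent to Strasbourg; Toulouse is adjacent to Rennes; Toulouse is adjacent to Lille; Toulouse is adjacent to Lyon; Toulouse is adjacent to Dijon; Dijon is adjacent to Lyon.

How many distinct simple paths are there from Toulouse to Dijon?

Toulouse–Dijon
Toulouse–Lyon–Dijon

2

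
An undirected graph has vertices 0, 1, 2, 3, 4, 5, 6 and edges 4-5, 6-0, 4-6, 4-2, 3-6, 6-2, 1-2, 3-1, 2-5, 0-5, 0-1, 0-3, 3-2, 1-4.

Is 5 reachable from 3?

Yes

Explore from 3.
Distance 1: reach 0, 1, 2, 6.
Distance 2: reach 4, 5.
Found 5.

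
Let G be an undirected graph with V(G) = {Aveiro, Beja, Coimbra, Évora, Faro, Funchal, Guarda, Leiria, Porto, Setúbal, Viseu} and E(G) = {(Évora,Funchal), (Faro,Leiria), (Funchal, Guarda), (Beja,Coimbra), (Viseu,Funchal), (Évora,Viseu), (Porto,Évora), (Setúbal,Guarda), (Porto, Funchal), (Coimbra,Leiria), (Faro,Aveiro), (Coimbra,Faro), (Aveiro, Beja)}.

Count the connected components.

From Aveiro: component {Aveiro, Beja, Coimbra, Faro, Leiria}.
From Évora: component {Évora, Funchal, Guarda, Porto, Setúbal, Viseu}.
That's 2 components.

2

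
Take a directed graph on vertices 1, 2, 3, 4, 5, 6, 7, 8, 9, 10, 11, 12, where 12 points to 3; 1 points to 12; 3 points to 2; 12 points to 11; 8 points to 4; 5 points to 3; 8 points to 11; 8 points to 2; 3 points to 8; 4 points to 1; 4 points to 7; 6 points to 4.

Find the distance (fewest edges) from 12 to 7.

4

Distance 0: 12.
Distance 1: 3, 11.
Distance 2: 2, 8.
Distance 3: 4.
Distance 4: 1, 7 — contains 7.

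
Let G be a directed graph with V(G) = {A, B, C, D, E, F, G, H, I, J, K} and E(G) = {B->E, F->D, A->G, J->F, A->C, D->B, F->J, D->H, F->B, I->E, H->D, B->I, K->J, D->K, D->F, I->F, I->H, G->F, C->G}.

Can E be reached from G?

Yes

Explore from G.
Distance 1: reach F.
Distance 2: reach B, D, J.
Distance 3: reach E, H, I, K.
Found E.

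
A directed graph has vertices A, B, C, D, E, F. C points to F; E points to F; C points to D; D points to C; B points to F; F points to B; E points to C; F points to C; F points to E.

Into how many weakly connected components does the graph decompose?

2

From A: component {A}.
From B: component {B, C, D, E, F}.
That's 2 components.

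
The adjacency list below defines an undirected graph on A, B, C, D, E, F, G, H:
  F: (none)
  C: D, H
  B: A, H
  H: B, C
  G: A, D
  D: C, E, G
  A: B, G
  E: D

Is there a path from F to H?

No

F has no edges, so nothing is reachable from it.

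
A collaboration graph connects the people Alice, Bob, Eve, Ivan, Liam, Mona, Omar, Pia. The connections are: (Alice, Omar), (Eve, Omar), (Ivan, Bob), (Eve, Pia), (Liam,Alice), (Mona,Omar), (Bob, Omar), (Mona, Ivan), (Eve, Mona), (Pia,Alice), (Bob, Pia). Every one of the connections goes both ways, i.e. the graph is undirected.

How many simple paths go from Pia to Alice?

7

Pia–Alice
Pia–Bob–Ivan–Mona–Eve–Omar–Alice
Pia–Bob–Ivan–Mona–Omar–Alice
Pia–Bob–Omar–Alice
Pia–Eve–Mona–Ivan–Bob–Omar–Alice
Pia–Eve–Mona–Omar–Alice
Pia–Eve–Omar–Alice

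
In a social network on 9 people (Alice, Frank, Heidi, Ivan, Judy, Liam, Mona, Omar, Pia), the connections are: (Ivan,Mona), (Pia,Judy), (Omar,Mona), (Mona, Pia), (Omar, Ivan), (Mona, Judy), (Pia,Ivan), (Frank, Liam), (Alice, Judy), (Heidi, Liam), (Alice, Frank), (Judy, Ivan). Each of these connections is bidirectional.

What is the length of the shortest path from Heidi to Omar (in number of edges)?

6

Distance 0: Heidi.
Distance 1: Liam.
Distance 2: Frank.
Distance 3: Alice.
Distance 4: Judy.
Distance 5: Ivan, Mona, Pia.
Distance 6: Omar — contains Omar.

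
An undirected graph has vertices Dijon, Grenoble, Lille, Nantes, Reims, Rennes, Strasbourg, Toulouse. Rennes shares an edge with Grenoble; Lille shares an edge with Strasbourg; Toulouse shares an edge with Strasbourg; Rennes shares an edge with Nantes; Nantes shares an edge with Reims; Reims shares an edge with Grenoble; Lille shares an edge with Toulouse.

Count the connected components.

3

From Dijon: component {Dijon}.
From Grenoble: component {Grenoble, Nantes, Reims, Rennes}.
From Lille: component {Lille, Strasbourg, Toulouse}.
That's 3 components.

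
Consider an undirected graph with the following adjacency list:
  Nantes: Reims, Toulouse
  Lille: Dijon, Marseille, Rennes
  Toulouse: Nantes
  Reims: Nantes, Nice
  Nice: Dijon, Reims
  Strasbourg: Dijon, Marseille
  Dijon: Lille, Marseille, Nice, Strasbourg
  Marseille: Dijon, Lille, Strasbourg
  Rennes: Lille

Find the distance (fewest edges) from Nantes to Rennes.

Distance 0: Nantes.
Distance 1: Reims, Toulouse.
Distance 2: Nice.
Distance 3: Dijon.
Distance 4: Lille, Marseille, Strasbourg.
Distance 5: Rennes — contains Rennes.

5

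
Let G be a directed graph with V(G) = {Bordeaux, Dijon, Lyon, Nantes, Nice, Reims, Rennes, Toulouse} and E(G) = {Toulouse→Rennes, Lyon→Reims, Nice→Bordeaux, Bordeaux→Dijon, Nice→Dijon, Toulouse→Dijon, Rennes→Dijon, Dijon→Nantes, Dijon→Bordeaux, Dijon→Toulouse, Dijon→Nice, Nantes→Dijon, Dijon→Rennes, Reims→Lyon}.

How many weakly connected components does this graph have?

From Bordeaux: component {Bordeaux, Dijon, Nantes, Nice, Rennes, Toulouse}.
From Lyon: component {Lyon, Reims}.
That's 2 components.

2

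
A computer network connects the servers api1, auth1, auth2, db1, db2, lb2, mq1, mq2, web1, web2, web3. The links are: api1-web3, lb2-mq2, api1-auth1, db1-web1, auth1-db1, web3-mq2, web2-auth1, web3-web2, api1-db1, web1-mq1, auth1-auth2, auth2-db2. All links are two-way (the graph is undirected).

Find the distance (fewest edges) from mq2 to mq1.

5

Distance 0: mq2.
Distance 1: lb2, web3.
Distance 2: api1, web2.
Distance 3: auth1, db1.
Distance 4: auth2, web1.
Distance 5: db2, mq1 — contains mq1.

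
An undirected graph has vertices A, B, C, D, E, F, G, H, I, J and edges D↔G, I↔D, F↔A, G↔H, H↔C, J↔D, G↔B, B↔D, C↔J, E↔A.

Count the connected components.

From A: component {A, E, F}.
From B: component {B, C, D, G, H, I, J}.
That's 2 components.

2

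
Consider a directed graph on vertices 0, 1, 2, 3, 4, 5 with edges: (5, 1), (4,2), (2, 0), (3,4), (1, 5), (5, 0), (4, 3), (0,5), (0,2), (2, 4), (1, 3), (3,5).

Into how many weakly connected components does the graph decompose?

1

From 0: component {0, 1, 2, 3, 4, 5}.
That's 1 component.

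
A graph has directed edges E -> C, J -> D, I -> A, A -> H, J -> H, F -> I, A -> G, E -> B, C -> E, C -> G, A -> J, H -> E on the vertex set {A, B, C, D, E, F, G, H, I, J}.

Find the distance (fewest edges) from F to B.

Distance 0: F.
Distance 1: I.
Distance 2: A.
Distance 3: G, H, J.
Distance 4: D, E.
Distance 5: B, C — contains B.

5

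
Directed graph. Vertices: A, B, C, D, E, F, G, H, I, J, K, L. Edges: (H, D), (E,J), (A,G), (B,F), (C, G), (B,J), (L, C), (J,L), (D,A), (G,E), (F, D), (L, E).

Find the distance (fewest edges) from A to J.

Distance 0: A.
Distance 1: G.
Distance 2: E.
Distance 3: J — contains J.

3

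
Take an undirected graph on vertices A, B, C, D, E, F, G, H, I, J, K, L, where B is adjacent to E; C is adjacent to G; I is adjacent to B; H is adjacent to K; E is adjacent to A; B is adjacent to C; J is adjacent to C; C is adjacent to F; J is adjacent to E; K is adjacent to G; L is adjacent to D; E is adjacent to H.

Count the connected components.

2

From A: component {A, B, C, E, F, G, H, I, J, K}.
From D: component {D, L}.
That's 2 components.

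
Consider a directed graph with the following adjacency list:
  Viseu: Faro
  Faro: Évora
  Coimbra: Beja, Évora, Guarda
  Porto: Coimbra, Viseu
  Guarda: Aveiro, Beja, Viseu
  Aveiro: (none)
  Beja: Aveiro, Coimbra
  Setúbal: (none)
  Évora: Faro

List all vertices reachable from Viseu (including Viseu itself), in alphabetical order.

Start at Viseu.
Its neighbours: Faro.
Then their neighbours: Évora.
Nothing further is reachable.

Évora, Faro, Viseu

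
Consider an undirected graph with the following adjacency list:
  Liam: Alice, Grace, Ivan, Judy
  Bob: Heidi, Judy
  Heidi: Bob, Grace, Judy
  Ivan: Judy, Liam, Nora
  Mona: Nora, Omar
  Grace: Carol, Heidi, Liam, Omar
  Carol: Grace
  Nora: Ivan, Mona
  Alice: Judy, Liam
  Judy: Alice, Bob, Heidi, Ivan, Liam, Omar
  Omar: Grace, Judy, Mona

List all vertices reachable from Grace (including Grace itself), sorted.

Start at Grace.
Its neighbours: Carol, Heidi, Liam, Omar.
Then their neighbours: Alice, Bob, Ivan, Judy, Mona.
Then next layer: Nora.
Every vertex is now reached.

Alice, Bob, Carol, Grace, Heidi, Ivan, Judy, Liam, Mona, Nora, Omar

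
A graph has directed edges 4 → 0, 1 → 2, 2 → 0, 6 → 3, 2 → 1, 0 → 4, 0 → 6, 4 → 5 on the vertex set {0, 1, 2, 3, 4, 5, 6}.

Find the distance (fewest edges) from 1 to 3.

Distance 0: 1.
Distance 1: 2.
Distance 2: 0.
Distance 3: 4, 6.
Distance 4: 3, 5 — contains 3.

4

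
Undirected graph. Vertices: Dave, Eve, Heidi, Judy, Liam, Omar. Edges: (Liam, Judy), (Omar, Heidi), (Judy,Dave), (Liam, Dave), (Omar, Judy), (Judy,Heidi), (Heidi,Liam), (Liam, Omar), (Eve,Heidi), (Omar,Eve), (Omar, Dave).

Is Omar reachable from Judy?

Explore from Judy.
Distance 1: reach Dave, Heidi, Liam, Omar.
Found Omar.

Yes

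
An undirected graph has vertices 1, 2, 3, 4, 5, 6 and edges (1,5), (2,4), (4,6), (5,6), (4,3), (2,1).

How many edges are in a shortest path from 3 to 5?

3

Distance 0: 3.
Distance 1: 4.
Distance 2: 2, 6.
Distance 3: 1, 5 — contains 5.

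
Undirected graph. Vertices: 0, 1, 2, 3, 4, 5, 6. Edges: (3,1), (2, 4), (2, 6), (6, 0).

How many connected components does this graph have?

From 0: component {0, 2, 4, 6}.
From 1: component {1, 3}.
From 5: component {5}.
That's 3 components.

3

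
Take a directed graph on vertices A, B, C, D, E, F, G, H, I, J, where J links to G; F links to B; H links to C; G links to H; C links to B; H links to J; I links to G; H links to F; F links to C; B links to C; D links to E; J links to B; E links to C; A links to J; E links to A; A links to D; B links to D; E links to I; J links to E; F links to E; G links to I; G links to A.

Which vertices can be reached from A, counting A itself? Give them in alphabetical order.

A, B, C, D, E, F, G, H, I, J

Start at A.
Its neighbours: D, J.
Then their neighbours: B, E, G.
Then next layer: C, H, I.
Then next layer: F.
Every vertex is now reached.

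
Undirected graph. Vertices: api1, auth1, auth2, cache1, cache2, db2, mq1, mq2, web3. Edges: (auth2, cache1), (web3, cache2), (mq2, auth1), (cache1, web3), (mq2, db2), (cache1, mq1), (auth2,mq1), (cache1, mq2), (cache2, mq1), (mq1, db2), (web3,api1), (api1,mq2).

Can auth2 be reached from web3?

Yes

Explore from web3.
Distance 1: reach api1, cache1, cache2.
Distance 2: reach auth2, mq1, mq2.
Found auth2.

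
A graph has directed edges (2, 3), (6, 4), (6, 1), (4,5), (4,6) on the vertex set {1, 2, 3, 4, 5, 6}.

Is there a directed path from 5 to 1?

5 has no outgoing edges, so nothing is reachable from it.

No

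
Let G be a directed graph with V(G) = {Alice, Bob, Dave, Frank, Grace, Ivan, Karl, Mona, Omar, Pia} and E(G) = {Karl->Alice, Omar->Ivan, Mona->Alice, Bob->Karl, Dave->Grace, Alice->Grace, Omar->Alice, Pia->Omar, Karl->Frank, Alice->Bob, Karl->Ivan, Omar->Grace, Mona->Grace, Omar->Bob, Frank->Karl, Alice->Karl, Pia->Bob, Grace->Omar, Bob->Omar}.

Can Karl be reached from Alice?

Yes

Explore from Alice.
Distance 1: reach Bob, Grace, Karl.
Found Karl.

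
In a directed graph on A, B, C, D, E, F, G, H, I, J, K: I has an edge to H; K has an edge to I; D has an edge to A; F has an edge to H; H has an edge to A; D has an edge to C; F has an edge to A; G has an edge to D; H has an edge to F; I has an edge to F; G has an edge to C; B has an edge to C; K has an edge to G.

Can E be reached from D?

No

Explore from D.
Distance 1: reach A, C.
The search from D is exhausted; no directed path reaches E.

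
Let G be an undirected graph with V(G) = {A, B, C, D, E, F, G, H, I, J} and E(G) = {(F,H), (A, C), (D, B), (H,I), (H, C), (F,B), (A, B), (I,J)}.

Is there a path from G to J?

No

G has no edges, so nothing is reachable from it.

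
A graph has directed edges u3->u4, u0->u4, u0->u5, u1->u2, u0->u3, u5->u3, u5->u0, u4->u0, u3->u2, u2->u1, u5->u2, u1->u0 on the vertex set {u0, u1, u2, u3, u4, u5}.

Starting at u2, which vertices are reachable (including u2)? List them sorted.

Start at u2.
Its neighbours: u1.
Then their neighbours: u0.
Then next layer: u3, u4, u5.
Every vertex is now reached.

u0, u1, u2, u3, u4, u5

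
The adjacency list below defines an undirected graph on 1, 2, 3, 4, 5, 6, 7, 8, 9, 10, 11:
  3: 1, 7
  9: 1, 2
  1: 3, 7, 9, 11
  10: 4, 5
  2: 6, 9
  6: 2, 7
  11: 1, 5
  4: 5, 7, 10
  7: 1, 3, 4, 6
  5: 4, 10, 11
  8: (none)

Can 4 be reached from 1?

Explore from 1.
Distance 1: reach 3, 7, 9, 11.
Distance 2: reach 2, 4, 5, 6.
Found 4.

Yes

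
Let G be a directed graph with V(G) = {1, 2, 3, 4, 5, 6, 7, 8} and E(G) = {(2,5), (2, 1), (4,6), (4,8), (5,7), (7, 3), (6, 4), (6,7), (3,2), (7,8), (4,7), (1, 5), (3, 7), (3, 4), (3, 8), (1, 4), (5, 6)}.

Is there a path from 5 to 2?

Yes

Explore from 5.
Distance 1: reach 6, 7.
Distance 2: reach 3, 4, 8.
Distance 3: reach 2.
Found 2.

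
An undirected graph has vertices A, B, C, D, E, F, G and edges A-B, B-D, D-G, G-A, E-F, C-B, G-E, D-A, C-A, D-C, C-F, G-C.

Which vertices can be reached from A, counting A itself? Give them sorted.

Start at A.
Its neighbours: B, C, D, G.
Then their neighbours: E, F.
Every vertex is now reached.

A, B, C, D, E, F, G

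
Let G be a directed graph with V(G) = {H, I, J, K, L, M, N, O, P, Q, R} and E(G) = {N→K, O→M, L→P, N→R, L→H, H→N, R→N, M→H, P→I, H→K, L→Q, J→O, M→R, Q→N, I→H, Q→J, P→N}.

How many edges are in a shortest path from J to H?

3

Distance 0: J.
Distance 1: O.
Distance 2: M.
Distance 3: H, R — contains H.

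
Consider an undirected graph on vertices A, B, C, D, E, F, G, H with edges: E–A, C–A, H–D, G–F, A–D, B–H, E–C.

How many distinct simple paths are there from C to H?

C–A–D–H
C–E–A–D–H

2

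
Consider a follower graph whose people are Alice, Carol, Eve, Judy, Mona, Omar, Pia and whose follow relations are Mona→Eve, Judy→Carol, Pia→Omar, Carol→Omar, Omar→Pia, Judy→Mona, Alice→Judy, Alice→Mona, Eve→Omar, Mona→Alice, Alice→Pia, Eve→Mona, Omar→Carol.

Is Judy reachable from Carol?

No

Explore from Carol.
Distance 1: reach Omar.
Distance 2: reach Pia.
The search from Carol is exhausted; no directed path reaches Judy.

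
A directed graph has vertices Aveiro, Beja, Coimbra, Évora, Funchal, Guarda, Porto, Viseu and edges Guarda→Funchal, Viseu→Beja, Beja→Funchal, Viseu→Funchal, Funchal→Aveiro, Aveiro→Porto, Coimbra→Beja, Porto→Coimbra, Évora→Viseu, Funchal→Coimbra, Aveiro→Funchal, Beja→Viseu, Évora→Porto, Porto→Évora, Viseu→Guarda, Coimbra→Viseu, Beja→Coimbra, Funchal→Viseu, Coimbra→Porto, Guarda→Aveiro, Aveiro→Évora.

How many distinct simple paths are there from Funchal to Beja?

Funchal→Aveiro→Évora→Porto→Coimbra→Beja
Funchal→Aveiro→Évora→Porto→Coimbra→Viseu→Beja
Funchal→Aveiro→Évora→Viseu→Beja
Funchal→Aveiro→Porto→Coimbra→Beja
Funchal→Aveiro→Porto→Coimbra→Viseu→Beja
Funchal→Aveiro→Porto→Évora→Viseu→Beja
Funchal→Coimbra→Beja
Funchal→Coimbra→Porto→Évora→Viseu→Beja
Funchal→Coimbra→Viseu→Beja
Funchal→Viseu→Beja
Funchal→Viseu→Guarda→Aveiro→Évora→Porto→Coimbra→Beja
Funchal→Viseu→Guarda→Aveiro→Porto→Coimbra→Beja

12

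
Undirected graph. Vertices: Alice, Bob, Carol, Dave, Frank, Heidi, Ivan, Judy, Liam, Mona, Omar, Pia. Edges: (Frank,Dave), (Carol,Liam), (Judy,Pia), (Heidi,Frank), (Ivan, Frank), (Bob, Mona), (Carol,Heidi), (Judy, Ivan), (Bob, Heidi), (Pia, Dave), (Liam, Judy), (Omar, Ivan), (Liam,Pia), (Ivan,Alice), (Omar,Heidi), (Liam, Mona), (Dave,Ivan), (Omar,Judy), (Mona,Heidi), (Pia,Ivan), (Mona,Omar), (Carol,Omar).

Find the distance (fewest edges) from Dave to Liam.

2

Distance 0: Dave.
Distance 1: Frank, Ivan, Pia.
Distance 2: Alice, Heidi, Judy, Liam, Omar — contains Liam.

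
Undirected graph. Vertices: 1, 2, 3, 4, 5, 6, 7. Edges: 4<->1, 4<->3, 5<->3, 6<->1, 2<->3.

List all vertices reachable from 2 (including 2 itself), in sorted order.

1, 2, 3, 4, 5, 6

Start at 2.
Its neighbours: 3.
Then their neighbours: 4, 5.
Then next layer: 1.
Then next layer: 6.
Nothing further is reachable.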